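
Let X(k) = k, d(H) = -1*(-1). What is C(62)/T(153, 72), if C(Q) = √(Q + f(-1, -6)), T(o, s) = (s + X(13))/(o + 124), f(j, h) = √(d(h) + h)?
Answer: 277*√(62 + I*√5)/85 ≈ 25.664 + 0.46265*I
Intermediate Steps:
d(H) = 1
f(j, h) = √(1 + h)
T(o, s) = (13 + s)/(124 + o) (T(o, s) = (s + 13)/(o + 124) = (13 + s)/(124 + o))
C(Q) = √(Q + I*√5) (C(Q) = √(Q + √(1 - 6)) = √(Q + √(-5)) = √(Q + I*√5))
C(62)/T(153, 72) = √(62 + I*√5)/(((13 + 72)/(124 + 153))) = √(62 + I*√5)/((85/277)) = √(62 + I*√5)/(((1/277)*85)) = √(62 + I*√5)/(85/277) = √(62 + I*√5)*(277/85) = 277*√(62 + I*√5)/85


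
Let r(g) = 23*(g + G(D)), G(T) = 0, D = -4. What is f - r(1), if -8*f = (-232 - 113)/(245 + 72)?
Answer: -57983/2536 ≈ -22.864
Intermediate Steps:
r(g) = 23*g (r(g) = 23*(g + 0) = 23*g)
f = 345/2536 (f = -(-232 - 113)/(8*(245 + 72)) = -(-345)/(8*317) = -⅛*(-345/317) = 345/2536 ≈ 0.13604)
f - r(1) = 345/2536 - 23 = -57983/2536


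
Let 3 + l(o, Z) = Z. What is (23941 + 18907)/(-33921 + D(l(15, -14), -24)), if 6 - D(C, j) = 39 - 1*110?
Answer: -10712/8461 ≈ -1.2660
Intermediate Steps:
l(o, Z) = -3 + Z
D(C, j) = 77 (D(C, j) = 6 - (39 - 1*110) = 6 - (39 - 110) = 6 - 1*(-71) = 6 + 71 = 77)
(23941 + 18907)/(-33921 + D(l(15, -14), -24)) = (23941 + 18907)/(-33921 + 77) = 42848/(-33844) = 42848*(-1/33844) = -10712/8461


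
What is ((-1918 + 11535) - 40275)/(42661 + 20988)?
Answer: -30658/63649 ≈ -0.48167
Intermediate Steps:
((-1918 + 11535) - 40275)/(42661 + 20988) = (9617 - 40275)/63649 = -30658*1/63649 = -30658/63649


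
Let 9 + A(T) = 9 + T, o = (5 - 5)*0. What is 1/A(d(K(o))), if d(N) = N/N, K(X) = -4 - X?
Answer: 1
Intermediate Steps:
o = 0 (o = 0*0 = 0)
d(N) = 1
A(T) = T (A(T) = -9 + (9 + T) = T)
1/A(d(K(o))) = 1/1 = 1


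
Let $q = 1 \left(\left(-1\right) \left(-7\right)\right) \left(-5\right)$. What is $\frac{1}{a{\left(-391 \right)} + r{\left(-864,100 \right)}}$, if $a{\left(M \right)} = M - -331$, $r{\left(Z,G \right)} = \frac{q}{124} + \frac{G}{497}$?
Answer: $- \frac{61628}{3702675} \approx -0.016644$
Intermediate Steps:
$q = -35$ ($q = 1 \cdot 7 \left(-5\right) = 7 \left(-5\right) = -35$)
$r{\left(Z,G \right)} = - \frac{35}{124} + \frac{G}{497}$
$a{\left(M \right)} = 331 + M$ ($a{\left(M \right)} = M + 331 = 331 + M$)
$\frac{1}{a{\left(-391 \right)} + r{\left(-864,100 \right)}} = \frac{1}{\left(331 - 391\right) + \left(- \frac{35}{124} + \frac{1}{497} \cdot 100\right)} = \frac{1}{-60 + \left(- \frac{35}{124} + \frac{100}{497}\right)} = \frac{1}{-60 - \frac{4995}{61628}} = \frac{1}{- \frac{3702675}{61628}} = - \frac{61628}{3702675}$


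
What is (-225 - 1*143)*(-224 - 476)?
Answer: 257600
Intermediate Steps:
(-225 - 1*143)*(-224 - 476) = (-225 - 143)*(-700) = -368*(-700) = 257600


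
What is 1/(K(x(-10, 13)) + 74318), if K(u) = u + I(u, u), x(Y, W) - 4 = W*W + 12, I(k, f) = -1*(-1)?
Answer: 1/74504 ≈ 1.3422e-5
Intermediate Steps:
I(k, f) = 1
x(Y, W) = 16 + W² (x(Y, W) = 4 + (W*W + 12) = 4 + (W² + 12) = 4 + (12 + W²) = 16 + W²)
K(u) = 1 + u (K(u) = u + 1 = 1 + u)
1/(K(x(-10, 13)) + 74318) = 1/((1 + (16 + 13²)) + 74318) = 1/((1 + (16 + 169)) + 74318) = 1/((1 + 185) + 74318) = 1/(186 + 74318) = 1/74504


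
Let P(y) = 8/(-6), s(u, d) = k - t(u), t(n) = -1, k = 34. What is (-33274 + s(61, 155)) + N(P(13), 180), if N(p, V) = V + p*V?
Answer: -33299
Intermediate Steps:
s(u, d) = 35 (s(u, d) = 34 - 1*(-1) = 34 + 1 = 35)
P(y) = -4/3 (P(y) = 8*(-⅙) = -4/3)
N(p, V) = V + V*p
(-33274 + s(61, 155)) + N(P(13), 180) = (-33274 + 35) + 180*(1 - 4/3) = -33239 + 180*(-⅓) = -33239 - 60 = -33299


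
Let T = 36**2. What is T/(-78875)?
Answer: -1296/78875 ≈ -0.016431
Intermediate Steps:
T = 1296
T/(-78875) = 1296/(-78875) = 1296*(-1/78875) = -1296/78875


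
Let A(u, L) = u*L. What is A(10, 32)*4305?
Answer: 1377600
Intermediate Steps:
A(u, L) = L*u
A(10, 32)*4305 = (32*10)*4305 = 320*4305 = 1377600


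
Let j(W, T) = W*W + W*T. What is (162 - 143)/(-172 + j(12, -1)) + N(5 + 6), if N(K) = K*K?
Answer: 4821/40 ≈ 120.53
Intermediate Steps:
j(W, T) = W² + T*W
N(K) = K²
(162 - 143)/(-172 + j(12, -1)) + N(5 + 6) = (162 - 143)/(-172 + 12*(-1 + 12)) + (5 + 6)² = 19/(-172 + 12*11) + 11² = 19/(-172 + 132) + 121 = 19/(-40) + 121 = 19*(-1/40) + 121 = -19/40 + 121 = 4821/40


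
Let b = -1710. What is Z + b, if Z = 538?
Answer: -1172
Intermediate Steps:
Z + b = 538 - 1710 = -1172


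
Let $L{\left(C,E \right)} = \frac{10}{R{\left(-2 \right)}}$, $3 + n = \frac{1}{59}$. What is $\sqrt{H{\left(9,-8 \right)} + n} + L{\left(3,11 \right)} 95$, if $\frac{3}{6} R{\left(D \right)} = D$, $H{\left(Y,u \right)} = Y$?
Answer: $- \frac{475}{2} + \frac{\sqrt{20945}}{59} \approx -235.05$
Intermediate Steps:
$n = - \frac{176}{59}$ ($n = -3 + \frac{1}{59} = - \frac{176}{59} \approx -2.9831$)
$R{\left(D \right)} = 2 D$
$L{\left(C,E \right)} = - \frac{5}{2}$ ($L{\left(C,E \right)} = \frac{10}{2 \left(-2\right)} = \frac{10}{-4} = 10 \left(- \frac{1}{4}\right) = - \frac{5}{2}$)
$\sqrt{H{\left(9,-8 \right)} + n} + L{\left(3,11 \right)} 95 = \sqrt{9 - \frac{176}{59}} - \frac{475}{2} = \sqrt{\frac{355}{59}} - \frac{475}{2} = \frac{\sqrt{20945}}{59} - \frac{475}{2} = - \frac{475}{2} + \frac{\sqrt{20945}}{59}$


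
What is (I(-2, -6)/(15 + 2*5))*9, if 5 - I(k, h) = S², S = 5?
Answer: -36/5 ≈ -7.2000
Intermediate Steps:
I(k, h) = -20 (I(k, h) = 5 - 1*5² = 5 - 1*25 = 5 - 25 = -20)
(I(-2, -6)/(15 + 2*5))*9 = -20/(15 + 2*5)*9 = -20/(15 + 10)*9 = -20/25*9 = -20*1/25*9 = -⅘*9 = -36/5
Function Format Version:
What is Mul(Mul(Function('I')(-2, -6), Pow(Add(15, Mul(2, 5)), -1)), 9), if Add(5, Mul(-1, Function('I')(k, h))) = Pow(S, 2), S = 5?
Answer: Rational(-36, 5) ≈ -7.2000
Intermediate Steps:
Function('I')(k, h) = -20 (Function('I')(k, h) = Add(5, Mul(-1, Pow(5, 2))) = Add(5, Mul(-1, 25)) = Add(5, -25) = -20)
Mul(Mul(Function('I')(-2, -6), Pow(Add(15, Mul(2, 5)), -1)), 9) = Mul(Mul(-20, Pow(Add(15, Mul(2, 5)), -1)), 9) = Mul(Mul(-20, Pow(Add(15, 10), -1)), 9) = Mul(Mul(-20, Pow(25, -1)), 9) = Mul(Mul(-20, Rational(1, 25)), 9) = Mul(Rational(-4, 5), 9) = Rational(-36, 5)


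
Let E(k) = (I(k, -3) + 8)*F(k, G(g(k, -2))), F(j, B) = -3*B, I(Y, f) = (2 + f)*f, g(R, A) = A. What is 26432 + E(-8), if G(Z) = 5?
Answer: 26267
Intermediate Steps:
I(Y, f) = f*(2 + f)
E(k) = -165 (E(k) = (-3*(2 - 3) + 8)*(-3*5) = (-3*(-1) + 8)*(-15) = (3 + 8)*(-15) = 11*(-15) = -165)
26432 + E(-8) = 26432 - 165 = 26267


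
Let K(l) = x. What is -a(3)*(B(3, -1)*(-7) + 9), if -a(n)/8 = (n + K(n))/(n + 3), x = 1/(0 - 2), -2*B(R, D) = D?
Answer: 55/3 ≈ 18.333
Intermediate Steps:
B(R, D) = -D/2
x = -1/2 (x = 1/(-2) = -1/2 ≈ -0.50000)
K(l) = -1/2
a(n) = -8*(-1/2 + n)/(3 + n) (a(n) = -8*(n - 1/2)/(n + 3) = -8*(-1/2 + n)/(3 + n))
-a(3)*(B(3, -1)*(-7) + 9) = -4*(1 - 2*3)/(3 + 3)*(-1/2*(-1)*(-7) + 9) = -4*(1 - 6)/6*((1/2)*(-7) + 9) = -4*(1/6)*(-5)*(-7/2 + 9) = -(-10)*11/(3*2) = -1*(-55/3) = 55/3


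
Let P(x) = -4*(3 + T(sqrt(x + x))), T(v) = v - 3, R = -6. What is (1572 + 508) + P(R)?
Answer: 2080 - 8*I*sqrt(3) ≈ 2080.0 - 13.856*I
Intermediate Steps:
T(v) = -3 + v
P(x) = -4*sqrt(2)*sqrt(x) (P(x) = -4*(3 + (-3 + sqrt(x + x))) = -4*(3 + (-3 + sqrt(2*x))) = -4*(3 + (-3 + sqrt(2)*sqrt(x))) = -4*sqrt(2)*sqrt(x))
(1572 + 508) + P(R) = (1572 + 508) - 4*sqrt(2)*sqrt(-6) = 2080 - 4*sqrt(2)*I*sqrt(6) = 2080 - 8*I*sqrt(3)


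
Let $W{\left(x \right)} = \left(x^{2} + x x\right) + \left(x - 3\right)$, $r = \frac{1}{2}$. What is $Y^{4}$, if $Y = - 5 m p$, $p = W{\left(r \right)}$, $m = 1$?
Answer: $10000$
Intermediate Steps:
$r = \frac{1}{2} \approx 0.5$
$W{\left(x \right)} = -3 + x + 2 x^{2}$ ($W{\left(x \right)} = \left(x^{2} + x^{2}\right) + \left(-3 + x\right) = 2 x^{2} + \left(-3 + x\right) = -3 + x + 2 x^{2}$)
$p = -2$ ($p = -3 + \frac{1}{2} + \frac{2}{4} = -3 + \frac{1}{2} + 2 \cdot \frac{1}{4} = -3 + \frac{1}{2} + \frac{1}{2} = -2$)
$Y = 10$ ($Y = \left(-5\right) 1 \left(-2\right) = \left(-5\right) \left(-2\right) = 10$)
$Y^{4} = 10^{4} = 10000$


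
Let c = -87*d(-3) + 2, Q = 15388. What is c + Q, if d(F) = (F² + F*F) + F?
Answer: 14085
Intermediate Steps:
d(F) = F + 2*F² (d(F) = (F² + F²) + F = 2*F² + F = F + 2*F²)
c = -1303 (c = -(-261)*(1 + 2*(-3)) + 2 = -(-261)*(1 - 6) + 2 = -(-261)*(-5) + 2 = -87*15 + 2 = -1305 + 2 = -1303)
c + Q = -1303 + 15388 = 14085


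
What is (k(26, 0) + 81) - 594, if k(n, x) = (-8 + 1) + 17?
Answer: -503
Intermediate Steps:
k(n, x) = 10 (k(n, x) = -7 + 17 = 10)
(k(26, 0) + 81) - 594 = (10 + 81) - 594 = 91 - 594 = -503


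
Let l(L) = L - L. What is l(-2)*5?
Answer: 0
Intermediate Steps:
l(L) = 0
l(-2)*5 = 0*5 = 0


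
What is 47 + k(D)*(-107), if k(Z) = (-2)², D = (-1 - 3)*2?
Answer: -381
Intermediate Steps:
D = -8 (D = -4*2 = -8)
k(Z) = 4
47 + k(D)*(-107) = 47 + 4*(-107) = 47 - 428 = -381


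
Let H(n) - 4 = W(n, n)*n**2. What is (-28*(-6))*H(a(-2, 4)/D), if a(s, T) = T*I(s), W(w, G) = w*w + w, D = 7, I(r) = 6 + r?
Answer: 2491488/343 ≈ 7263.8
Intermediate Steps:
W(w, G) = w + w**2 (W(w, G) = w**2 + w = w + w**2)
a(s, T) = T*(6 + s)
H(n) = 4 + n**3*(1 + n) (H(n) = 4 + (n*(1 + n))*n**2 = 4 + n**3*(1 + n))
(-28*(-6))*H(a(-2, 4)/D) = (-28*(-6))*(4 + ((4*(6 - 2))/7)**3*(1 + (4*(6 - 2))/7)) = 168*(4 + ((4*4)*(1/7))**3*(1 + (4*4)*(1/7))) = 168*(4 + (16*(1/7))**3*(1 + 16*(1/7))) = 168*(4 + (16/7)**3*(1 + 16/7)) = 168*(4 + (4096/343)*(23/7)) = 168*(4 + 94208/2401) = 168*(103812/2401) = 2491488/343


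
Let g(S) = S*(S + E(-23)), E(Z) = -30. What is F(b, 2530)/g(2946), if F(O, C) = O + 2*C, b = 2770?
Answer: 145/159084 ≈ 0.00091147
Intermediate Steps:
g(S) = S*(-30 + S) (g(S) = S*(S - 30) = S*(-30 + S))
F(b, 2530)/g(2946) = (2770 + 2*2530)/((2946*(-30 + 2946))) = (2770 + 5060)/((2946*2916)) = 7830/8590536 = 7830*(1/8590536) = 145/159084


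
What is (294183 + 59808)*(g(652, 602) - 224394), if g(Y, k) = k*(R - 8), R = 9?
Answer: -79220353872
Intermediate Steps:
g(Y, k) = k (g(Y, k) = k*(9 - 8) = k*1 = k)
(294183 + 59808)*(g(652, 602) - 224394) = (294183 + 59808)*(602 - 224394) = 353991*(-223792) = -79220353872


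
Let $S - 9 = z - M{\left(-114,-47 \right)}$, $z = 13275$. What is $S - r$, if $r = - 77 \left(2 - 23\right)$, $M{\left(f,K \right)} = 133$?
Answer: $11534$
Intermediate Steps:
$r = 1617$ ($r = \left(-77\right) \left(-21\right) = 1617$)
$S = 13151$ ($S = 9 + \left(13275 - 133\right) = 9 + 13142 = 13151$)
$S - r = 13151 - 1617 = 11534$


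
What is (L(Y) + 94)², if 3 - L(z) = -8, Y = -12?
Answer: 11025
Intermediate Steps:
L(z) = 11 (L(z) = 3 - 1*(-8) = 3 + 8 = 11)
(L(Y) + 94)² = (11 + 94)² = 105² = 11025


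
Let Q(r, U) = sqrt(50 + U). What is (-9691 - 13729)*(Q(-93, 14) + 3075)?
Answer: -72203860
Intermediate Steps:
(-9691 - 13729)*(Q(-93, 14) + 3075) = (-9691 - 13729)*(sqrt(50 + 14) + 3075) = -23420*(sqrt(64) + 3075) = -23420*(8 + 3075) = -23420*3083 = -72203860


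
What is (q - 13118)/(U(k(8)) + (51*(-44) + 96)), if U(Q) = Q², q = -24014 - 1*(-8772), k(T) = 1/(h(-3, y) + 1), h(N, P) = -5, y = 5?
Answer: 453760/34367 ≈ 13.203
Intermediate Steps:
k(T) = -¼ (k(T) = 1/(-5 + 1) = 1/(-4) = -¼)
q = -15242 (q = -24014 + 8772 = -15242)
(q - 13118)/(U(k(8)) + (51*(-44) + 96)) = (-15242 - 13118)/((-¼)² + (51*(-44) + 96)) = -28360/(1/16 + (-2244 + 96)) = -28360/(1/16 - 2148) = -28360/(-34367/16) = -28360*(-16/34367) = 453760/34367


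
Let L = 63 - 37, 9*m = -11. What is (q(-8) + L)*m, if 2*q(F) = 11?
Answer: -77/2 ≈ -38.500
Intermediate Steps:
m = -11/9 (m = (⅑)*(-11) = -11/9 ≈ -1.2222)
L = 26
q(F) = 11/2 (q(F) = (½)*11 = 11/2)
(q(-8) + L)*m = (11/2 + 26)*(-11/9) = (63/2)*(-11/9) = -77/2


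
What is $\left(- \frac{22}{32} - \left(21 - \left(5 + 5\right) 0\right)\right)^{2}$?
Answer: $\frac{120409}{256} \approx 470.35$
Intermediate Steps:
$\left(- \frac{22}{32} - \left(21 - \left(5 + 5\right) 0\right)\right)^{2} = \left(\left(-22\right) \frac{1}{32} + \left(10 \cdot 0 - 21\right)\right)^{2} = \left(- \frac{11}{16} + \left(0 - 21\right)\right)^{2} = \left(- \frac{11}{16} - 21\right)^{2} = \left(- \frac{347}{16}\right)^{2} = \frac{120409}{256}$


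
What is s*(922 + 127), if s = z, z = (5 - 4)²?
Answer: 1049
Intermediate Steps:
z = 1 (z = 1² = 1)
s = 1
s*(922 + 127) = 1*(922 + 127) = 1*1049 = 1049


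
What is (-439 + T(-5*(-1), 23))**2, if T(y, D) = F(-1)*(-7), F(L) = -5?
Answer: 163216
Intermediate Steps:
T(y, D) = 35 (T(y, D) = -5*(-7) = 35)
(-439 + T(-5*(-1), 23))**2 = (-439 + 35)**2 = (-404)**2 = 163216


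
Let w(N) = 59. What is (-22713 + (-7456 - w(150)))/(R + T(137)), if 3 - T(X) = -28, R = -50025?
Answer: 15114/24997 ≈ 0.60463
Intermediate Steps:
T(X) = 31 (T(X) = 3 - 1*(-28) = 3 + 28 = 31)
(-22713 + (-7456 - w(150)))/(R + T(137)) = (-22713 + (-7456 - 1*59))/(-50025 + 31) = (-22713 + (-7456 - 59))/(-49994) = (-22713 - 7515)*(-1/49994) = -30228*(-1/49994) = 15114/24997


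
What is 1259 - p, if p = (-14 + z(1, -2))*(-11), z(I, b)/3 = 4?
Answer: 1237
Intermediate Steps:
z(I, b) = 12 (z(I, b) = 3*4 = 12)
p = 22 (p = (-14 + 12)*(-11) = -2*(-11) = 22)
1259 - p = 1259 - 1*22 = 1259 - 22 = 1237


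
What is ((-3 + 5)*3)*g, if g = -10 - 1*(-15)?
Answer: 30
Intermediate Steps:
g = 5 (g = -10 + 15 = 5)
((-3 + 5)*3)*g = ((-3 + 5)*3)*5 = (2*3)*5 = 6*5 = 30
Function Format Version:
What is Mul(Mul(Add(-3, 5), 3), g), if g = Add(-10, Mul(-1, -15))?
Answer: 30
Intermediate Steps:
g = 5 (g = Add(-10, 15) = 5)
Mul(Mul(Add(-3, 5), 3), g) = Mul(Mul(Add(-3, 5), 3), 5) = Mul(Mul(2, 3), 5) = Mul(6, 5) = 30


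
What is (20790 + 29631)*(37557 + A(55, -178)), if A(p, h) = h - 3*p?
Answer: 1876367094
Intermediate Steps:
(20790 + 29631)*(37557 + A(55, -178)) = (20790 + 29631)*(37557 + (-178 - 3*55)) = 50421*(37557 + (-178 - 165)) = 50421*(37557 - 343) = 50421*37214 = 1876367094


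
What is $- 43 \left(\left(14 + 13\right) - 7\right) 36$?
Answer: $-30960$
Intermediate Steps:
$- 43 \left(\left(14 + 13\right) - 7\right) 36 = - 43 \left(27 - 7\right) 36 = \left(-43\right) 20 \cdot 36 = \left(-860\right) 36 = -30960$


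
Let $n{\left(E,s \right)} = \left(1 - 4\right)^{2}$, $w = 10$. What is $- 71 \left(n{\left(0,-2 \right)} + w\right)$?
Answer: $-1349$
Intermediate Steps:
$n{\left(E,s \right)} = 9$ ($n{\left(E,s \right)} = \left(-3\right)^{2} = 9$)
$- 71 \left(n{\left(0,-2 \right)} + w\right) = - 71 \left(9 + 10\right) = \left(-71\right) 19 = -1349$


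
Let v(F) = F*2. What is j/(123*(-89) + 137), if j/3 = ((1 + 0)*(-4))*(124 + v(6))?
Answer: 816/5405 ≈ 0.15097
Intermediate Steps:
v(F) = 2*F
j = -1632 (j = 3*(((1 + 0)*(-4))*(124 + 2*6)) = 3*((1*(-4))*(124 + 12)) = 3*(-4*136) = 3*(-544) = -1632)
j/(123*(-89) + 137) = -1632/(123*(-89) + 137) = -1632/(-10947 + 137) = -1632/(-10810) = -1632*(-1/10810) = 816/5405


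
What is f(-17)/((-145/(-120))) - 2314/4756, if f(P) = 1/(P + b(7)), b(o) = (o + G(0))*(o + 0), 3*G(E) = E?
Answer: -2191/4756 ≈ -0.46068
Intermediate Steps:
G(E) = E/3
b(o) = o**2 (b(o) = (o + (1/3)*0)*(o + 0) = (o + 0)*o = o*o = o**2)
f(P) = 1/(49 + P) (f(P) = 1/(P + 7**2) = 1/(P + 49) = 1/(49 + P))
f(-17)/((-145/(-120))) - 2314/4756 = 1/((49 - 17)*((-145/(-120)))) - 2314/4756 = 1/(32*((-145*(-1/120)))) - 2314*1/4756 = 1/(32*(29/24)) - 1157/2378 = (1/32)*(24/29) - 1157/2378 = 3/116 - 1157/2378 = -2191/4756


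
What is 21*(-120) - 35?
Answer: -2555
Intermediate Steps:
21*(-120) - 35 = -2520 - 35 = -2555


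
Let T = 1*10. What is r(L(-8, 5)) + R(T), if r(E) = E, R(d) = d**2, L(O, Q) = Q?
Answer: 105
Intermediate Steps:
T = 10
r(L(-8, 5)) + R(T) = 5 + 10**2 = 5 + 100 = 105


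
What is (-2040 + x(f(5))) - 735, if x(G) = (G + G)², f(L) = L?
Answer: -2675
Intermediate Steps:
x(G) = 4*G² (x(G) = (2*G)² = 4*G²)
(-2040 + x(f(5))) - 735 = (-2040 + 4*5²) - 735 = (-2040 + 4*25) - 735 = (-2040 + 100) - 735 = -1940 - 735 = -2675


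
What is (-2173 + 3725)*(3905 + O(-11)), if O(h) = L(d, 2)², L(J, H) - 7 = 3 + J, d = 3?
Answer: 6322848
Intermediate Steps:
L(J, H) = 10 + J (L(J, H) = 7 + (3 + J) = 10 + J)
O(h) = 169 (O(h) = (10 + 3)² = 13² = 169)
(-2173 + 3725)*(3905 + O(-11)) = (-2173 + 3725)*(3905 + 169) = 1552*4074 = 6322848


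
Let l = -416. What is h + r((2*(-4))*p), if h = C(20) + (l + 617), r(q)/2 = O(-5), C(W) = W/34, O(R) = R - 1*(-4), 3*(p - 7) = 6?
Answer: 3393/17 ≈ 199.59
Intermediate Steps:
p = 9 (p = 7 + (⅓)*6 = 7 + 2 = 9)
O(R) = 4 + R (O(R) = R + 4 = 4 + R)
C(W) = W/34 (C(W) = W*(1/34) = W/34)
r(q) = -2 (r(q) = 2*(4 - 5) = 2*(-1) = -2)
h = 3427/17 (h = (1/34)*20 + (-416 + 617) = 10/17 + 201 = 3427/17 ≈ 201.59)
h + r((2*(-4))*p) = 3427/17 - 2 = 3393/17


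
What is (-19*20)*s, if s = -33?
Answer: 12540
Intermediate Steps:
(-19*20)*s = -19*20*(-33) = -380*(-33) = 12540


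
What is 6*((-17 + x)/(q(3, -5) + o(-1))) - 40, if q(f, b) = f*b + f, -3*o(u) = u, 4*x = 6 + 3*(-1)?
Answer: -443/14 ≈ -31.643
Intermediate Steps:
x = 3/4 (x = (6 + 3*(-1))/4 = (6 - 3)/4 = (1/4)*3 = 3/4 ≈ 0.75000)
o(u) = -u/3
q(f, b) = f + b*f (q(f, b) = b*f + f = f + b*f)
6*((-17 + x)/(q(3, -5) + o(-1))) - 40 = 6*((-17 + 3/4)/(3*(1 - 5) - 1/3*(-1))) - 40 = 6*(-65/(4*(3*(-4) + 1/3))) - 40 = 6*(-65/(4*(-12 + 1/3))) - 40 = 6*(-65/(4*(-35/3))) - 40 = 6*(-65/4*(-3/35)) - 40 = 6*(39/28) - 40 = 117/14 - 40 = -443/14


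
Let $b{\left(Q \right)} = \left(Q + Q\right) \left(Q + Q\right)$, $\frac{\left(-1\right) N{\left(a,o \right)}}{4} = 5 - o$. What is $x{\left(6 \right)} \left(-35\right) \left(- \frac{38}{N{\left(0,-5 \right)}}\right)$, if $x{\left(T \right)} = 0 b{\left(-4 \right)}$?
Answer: $0$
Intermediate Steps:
$N{\left(a,o \right)} = -20 + 4 o$ ($N{\left(a,o \right)} = - 4 \left(5 - o\right) = -20 + 4 o$)
$b{\left(Q \right)} = 4 Q^{2}$ ($b{\left(Q \right)} = 2 Q 2 Q = 4 Q^{2}$)
$x{\left(T \right)} = 0$ ($x{\left(T \right)} = 0 \cdot 4 \left(-4\right)^{2} = 0 \cdot 4 \cdot 16 = 0 \cdot 64 = 0$)
$x{\left(6 \right)} \left(-35\right) \left(- \frac{38}{N{\left(0,-5 \right)}}\right) = 0 \left(-35\right) \left(- \frac{38}{-20 + 4 \left(-5\right)}\right) = 0 \left(- \frac{38}{-20 - 20}\right) = 0 \left(- \frac{38}{-40}\right) = 0 \left(\left(-38\right) \left(- \frac{1}{40}\right)\right) = 0 \cdot \frac{19}{20} = 0$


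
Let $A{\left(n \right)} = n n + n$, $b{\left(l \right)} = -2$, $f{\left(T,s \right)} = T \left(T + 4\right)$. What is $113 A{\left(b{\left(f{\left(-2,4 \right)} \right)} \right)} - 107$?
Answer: $119$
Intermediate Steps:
$f{\left(T,s \right)} = T \left(4 + T\right)$
$A{\left(n \right)} = n + n^{2}$ ($A{\left(n \right)} = n^{2} + n = n + n^{2}$)
$113 A{\left(b{\left(f{\left(-2,4 \right)} \right)} \right)} - 107 = 113 \left(- 2 \left(1 - 2\right)\right) - 107 = 113 \left(\left(-2\right) \left(-1\right)\right) - 107 = 113 \cdot 2 - 107 = 226 - 107 = 119$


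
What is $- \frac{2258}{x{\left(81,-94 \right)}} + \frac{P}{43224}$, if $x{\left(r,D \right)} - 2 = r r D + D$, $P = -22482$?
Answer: $- \frac{1147490195}{2221807252} \approx -0.51647$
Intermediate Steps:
$x{\left(r,D \right)} = 2 + D + D r^{2}$ ($x{\left(r,D \right)} = 2 + \left(r r D + D\right) = 2 + \left(r^{2} D + D\right) = 2 + \left(D r^{2} + D\right) = 2 + \left(D + D r^{2}\right) = 2 + D + D r^{2}$)
$- \frac{2258}{x{\left(81,-94 \right)}} + \frac{P}{43224} = - \frac{2258}{2 - 94 - 94 \cdot 81^{2}} - \frac{22482}{43224} = - \frac{2258}{2 - 94 - 616734} - \frac{3747}{7204} = - \frac{2258}{-616826} - \frac{3747}{7204} = \left(-2258\right) \left(- \frac{1}{616826}\right) - \frac{3747}{7204} = \frac{1129}{308413} - \frac{3747}{7204} = - \frac{1147490195}{2221807252}$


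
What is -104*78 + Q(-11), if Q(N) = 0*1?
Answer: -8112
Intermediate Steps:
Q(N) = 0
-104*78 + Q(-11) = -104*78 + 0 = -8112 + 0 = -8112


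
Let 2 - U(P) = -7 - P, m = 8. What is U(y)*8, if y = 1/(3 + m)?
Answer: 800/11 ≈ 72.727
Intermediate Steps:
y = 1/11 (y = 1/(3 + 8) = 1/11 ≈ 0.090909)
U(P) = 9 + P (U(P) = 2 - (-7 - P) = 2 + (7 + P) = 9 + P)
U(y)*8 = (9 + 1/11)*8 = (100/11)*8 = 800/11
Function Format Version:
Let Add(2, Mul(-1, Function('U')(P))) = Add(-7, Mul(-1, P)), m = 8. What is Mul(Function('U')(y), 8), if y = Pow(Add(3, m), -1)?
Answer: Rational(800, 11) ≈ 72.727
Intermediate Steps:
y = Rational(1, 11) (y = Pow(Add(3, 8), -1) = Pow(11, -1) = Rational(1, 11) ≈ 0.090909)
Function('U')(P) = Add(9, P) (Function('U')(P) = Add(2, Mul(-1, Add(-7, Mul(-1, P)))) = Add(2, Add(7, P)) = Add(9, P))
Mul(Function('U')(y), 8) = Mul(Add(9, Rational(1, 11)), 8) = Mul(Rational(100, 11), 8) = Rational(800, 11)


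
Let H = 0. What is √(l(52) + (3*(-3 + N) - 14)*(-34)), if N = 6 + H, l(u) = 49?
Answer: √219 ≈ 14.799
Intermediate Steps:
N = 6 (N = 6 + 0 = 6)
√(l(52) + (3*(-3 + N) - 14)*(-34)) = √(49 + (3*(-3 + 6) - 14)*(-34)) = √(49 + (3*3 - 14)*(-34)) = √(49 + (9 - 14)*(-34)) = √(49 - 5*(-34)) = √(49 + 170) = √219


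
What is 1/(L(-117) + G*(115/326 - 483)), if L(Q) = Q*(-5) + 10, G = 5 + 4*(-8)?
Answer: 326/4442231 ≈ 7.3387e-5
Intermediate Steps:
G = -27 (G = 5 - 32 = -27)
L(Q) = 10 - 5*Q (L(Q) = -5*Q + 10 = 10 - 5*Q)
1/(L(-117) + G*(115/326 - 483)) = 1/((10 - 5*(-117)) - 27*(115/326 - 483)) = 1/((10 + 585) - 27*(115*(1/326) - 483)) = 1/(595 - 27*(115/326 - 483)) = 1/(595 - 27*(-157343/326)) = 1/(595 + 4248261/326) = 1/(4442231/326) = 326/4442231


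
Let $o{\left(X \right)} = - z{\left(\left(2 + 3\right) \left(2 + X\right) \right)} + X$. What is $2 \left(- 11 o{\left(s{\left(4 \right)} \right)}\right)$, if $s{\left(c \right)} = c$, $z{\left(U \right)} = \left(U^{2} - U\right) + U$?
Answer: $19712$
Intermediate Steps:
$z{\left(U \right)} = U^{2}$
$o{\left(X \right)} = X - \left(10 + 5 X\right)^{2}$ ($o{\left(X \right)} = - \left(\left(2 + 3\right) \left(2 + X\right)\right)^{2} + X = - \left(5 \left(2 + X\right)\right)^{2} + X = - \left(10 + 5 X\right)^{2} + X = X - \left(10 + 5 X\right)^{2}$)
$2 \left(- 11 o{\left(s{\left(4 \right)} \right)}\right) = 2 \left(- 11 \left(4 - 25 \left(2 + 4\right)^{2}\right)\right) = 2 \left(- 11 \left(4 - 25 \cdot 6^{2}\right)\right) = 2 \left(- 11 \left(4 - 900\right)\right) = 2 \left(\left(-11\right) \left(-896\right)\right) = 2 \cdot 9856 = 19712$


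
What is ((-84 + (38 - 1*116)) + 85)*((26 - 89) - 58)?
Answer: 9317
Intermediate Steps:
((-84 + (38 - 1*116)) + 85)*((26 - 89) - 58) = ((-84 + (38 - 116)) + 85)*(-63 - 58) = ((-84 - 78) + 85)*(-121) = (-162 + 85)*(-121) = -77*(-121) = 9317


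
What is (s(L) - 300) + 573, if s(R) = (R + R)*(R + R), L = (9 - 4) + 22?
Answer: 3189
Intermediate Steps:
L = 27 (L = 5 + 22 = 27)
s(R) = 4*R² (s(R) = (2*R)*(2*R) = 4*R²)
(s(L) - 300) + 573 = (4*27² - 300) + 573 = (4*729 - 300) + 573 = (2916 - 300) + 573 = 2616 + 573 = 3189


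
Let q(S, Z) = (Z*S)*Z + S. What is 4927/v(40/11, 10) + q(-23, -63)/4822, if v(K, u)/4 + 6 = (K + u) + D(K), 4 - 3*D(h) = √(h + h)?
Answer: 321135623/2681032 + 4169*√55/2224 ≈ 133.68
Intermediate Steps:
q(S, Z) = S + S*Z² (q(S, Z) = (S*Z)*Z + S = S*Z² + S = S + S*Z²)
D(h) = 4/3 - √2*√h/3 (D(h) = 4/3 - √(h + h)/3 = 4/3 - √2*√h/3)
v(K, u) = -56/3 + 4*K + 4*u - 4*√2*√K/3 (v(K, u) = -24 + 4*((K + u) + (4/3 - √2*√K/3)) = -24 + 4*(4/3 + K + u - √2*√K/3) = -24 + (16/3 + 4*K + 4*u - 4*√2*√K/3) = -56/3 + 4*K + 4*u - 4*√2*√K/3)
4927/v(40/11, 10) + q(-23, -63)/4822 = 4927/(-56/3 + 4*(40/11) + 4*10 - 4*√2*√(40/11)/3) - 23*(1 + (-63)²)/4822 = 4927/(-56/3 + 4*(40*(1/11)) + 40 - 4*√2*√(40*(1/11))/3) - 23*(1 + 3969)*(1/4822) = 4927/(-56/3 + 4*(40/11) + 40 - 4*√2*√(40/11)/3) - 23*3970*(1/4822) = 4927/(-56/3 + 160/11 + 40 - 4*√2*2*√110/11/3) - 91310*1/4822 = 4927/(-56/3 + 160/11 + 40 - 16*√55/33) - 45655/2411 = 4927/(1184/33 - 16*√55/33) - 45655/2411 = -45655/2411 + 4927/(1184/33 - 16*√55/33)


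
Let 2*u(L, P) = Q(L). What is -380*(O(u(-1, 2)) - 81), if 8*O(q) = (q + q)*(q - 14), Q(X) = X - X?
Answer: 30780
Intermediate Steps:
Q(X) = 0
u(L, P) = 0 (u(L, P) = (½)*0 = 0)
O(q) = q*(-14 + q)/4 (O(q) = ((q + q)*(q - 14))/8 = ((2*q)*(-14 + q))/8 = (2*q*(-14 + q))/8 = q*(-14 + q)/4)
-380*(O(u(-1, 2)) - 81) = -380*((¼)*0*(-14 + 0) - 81) = -380*((¼)*0*(-14) - 81) = -380*(0 - 81) = -380*(-81) = 30780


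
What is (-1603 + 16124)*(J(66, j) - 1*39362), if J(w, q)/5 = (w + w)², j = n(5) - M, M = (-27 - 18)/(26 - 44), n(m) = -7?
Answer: 693493918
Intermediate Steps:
M = 5/2 (M = -45/(-18) = -45*(-1/18) = 5/2 ≈ 2.5000)
j = -19/2 (j = -7 - 1*5/2 = -7 - 5/2 = -19/2 ≈ -9.5000)
J(w, q) = 20*w² (J(w, q) = 5*(w + w)² = 5*(2*w)² = 5*(4*w²) = 20*w²)
(-1603 + 16124)*(J(66, j) - 1*39362) = (-1603 + 16124)*(20*66² - 1*39362) = 14521*(20*4356 - 39362) = 14521*(87120 - 39362) = 14521*47758 = 693493918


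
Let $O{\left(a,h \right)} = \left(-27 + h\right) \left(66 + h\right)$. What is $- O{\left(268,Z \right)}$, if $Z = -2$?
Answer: $1856$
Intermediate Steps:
$- O{\left(268,Z \right)} = - (-1782 + \left(-2\right)^{2} + 39 \left(-2\right)) = - (-1782 + 4 - 78) = \left(-1\right) \left(-1856\right) = 1856$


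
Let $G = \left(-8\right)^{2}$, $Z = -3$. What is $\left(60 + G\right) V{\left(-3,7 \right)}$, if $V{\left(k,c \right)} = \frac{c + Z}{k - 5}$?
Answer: $-62$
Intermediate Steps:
$V{\left(k,c \right)} = \frac{-3 + c}{-5 + k}$ ($V{\left(k,c \right)} = \frac{c - 3}{k - 5} = \frac{-3 + c}{-5 + k}$)
$G = 64$
$\left(60 + G\right) V{\left(-3,7 \right)} = \left(60 + 64\right) \frac{-3 + 7}{-5 - 3} = 124 \frac{1}{-8} \cdot 4 = 124 \left(\left(- \frac{1}{8}\right) 4\right) = 124 \left(- \frac{1}{2}\right) = -62$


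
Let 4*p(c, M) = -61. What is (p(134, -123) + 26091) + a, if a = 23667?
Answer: 198971/4 ≈ 49743.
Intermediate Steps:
p(c, M) = -61/4 (p(c, M) = (¼)*(-61) = -61/4)
(p(134, -123) + 26091) + a = (-61/4 + 26091) + 23667 = 104303/4 + 23667 = 198971/4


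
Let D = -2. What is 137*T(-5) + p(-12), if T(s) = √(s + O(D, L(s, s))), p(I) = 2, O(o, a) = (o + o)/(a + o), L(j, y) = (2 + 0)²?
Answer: 2 + 137*I*√7 ≈ 2.0 + 362.47*I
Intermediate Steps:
L(j, y) = 4 (L(j, y) = 2² = 4)
O(o, a) = 2*o/(a + o) (O(o, a) = (2*o)/(a + o) = 2*o/(a + o))
T(s) = √(-2 + s) (T(s) = √(s + 2*(-2)/(4 - 2)) = √(s + 2*(-2)/2) = √(s + 2*(-2)*(½)) = √(s - 2) = √(-2 + s))
137*T(-5) + p(-12) = 137*√(-2 - 5) + 2 = 137*√(-7) + 2 = 137*(I*√7) + 2 = 137*I*√7 + 2 = 2 + 137*I*√7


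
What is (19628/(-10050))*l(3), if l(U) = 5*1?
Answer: -9814/1005 ≈ -9.7652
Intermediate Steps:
l(U) = 5
(19628/(-10050))*l(3) = (19628/(-10050))*5 = (19628*(-1/10050))*5 = -9814/5025*5 = -9814/1005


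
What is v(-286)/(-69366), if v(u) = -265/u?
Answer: -265/19838676 ≈ -1.3358e-5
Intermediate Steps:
v(-286)/(-69366) = -265/(-286)/(-69366) = -265*(-1/286)*(-1/69366) = (265/286)*(-1/69366) = -265/19838676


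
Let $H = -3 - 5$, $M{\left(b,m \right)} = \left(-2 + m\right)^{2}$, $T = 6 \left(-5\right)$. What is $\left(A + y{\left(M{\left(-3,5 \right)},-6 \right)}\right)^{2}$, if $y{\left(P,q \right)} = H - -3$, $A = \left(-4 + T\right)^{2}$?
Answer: $1324801$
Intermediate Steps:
$T = -30$
$H = -8$
$A = 1156$ ($A = \left(-4 - 30\right)^{2} = \left(-34\right)^{2} = 1156$)
$y{\left(P,q \right)} = -5$ ($y{\left(P,q \right)} = -8 - -3 = -8 + 3 = -5$)
$\left(A + y{\left(M{\left(-3,5 \right)},-6 \right)}\right)^{2} = \left(1156 - 5\right)^{2} = 1151^{2} = 1324801$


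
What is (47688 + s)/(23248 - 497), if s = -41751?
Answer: 5937/22751 ≈ 0.26096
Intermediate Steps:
(47688 + s)/(23248 - 497) = (47688 - 41751)/(23248 - 497) = 5937/22751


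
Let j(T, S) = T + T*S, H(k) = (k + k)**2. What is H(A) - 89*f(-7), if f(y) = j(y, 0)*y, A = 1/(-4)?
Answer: -17443/4 ≈ -4360.8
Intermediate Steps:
A = -1/4 ≈ -0.25000
H(k) = 4*k**2 (H(k) = (2*k)**2 = 4*k**2)
j(T, S) = T + S*T
f(y) = y**2 (f(y) = (y*(1 + 0))*y = (y*1)*y = y*y = y**2)
H(A) - 89*f(-7) = 4*(-1/4)**2 - 89*(-7)**2 = 4*(1/16) - 89*49 = 1/4 - 4361 = -17443/4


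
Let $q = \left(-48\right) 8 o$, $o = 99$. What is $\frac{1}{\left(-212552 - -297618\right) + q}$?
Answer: $\frac{1}{47050} \approx 2.1254 \cdot 10^{-5}$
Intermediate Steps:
$q = -38016$ ($q = \left(-48\right) 8 \cdot 99 = \left(-384\right) 99 = -38016$)
$\frac{1}{\left(-212552 - -297618\right) + q} = \frac{1}{\left(-212552 - -297618\right) - 38016} = \frac{1}{\left(-212552 + 297618\right) - 38016} = \frac{1}{85066 - 38016} = \frac{1}{47050}$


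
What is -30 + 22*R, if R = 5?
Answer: 80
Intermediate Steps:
-30 + 22*R = -30 + 22*5 = -30 + 110 = 80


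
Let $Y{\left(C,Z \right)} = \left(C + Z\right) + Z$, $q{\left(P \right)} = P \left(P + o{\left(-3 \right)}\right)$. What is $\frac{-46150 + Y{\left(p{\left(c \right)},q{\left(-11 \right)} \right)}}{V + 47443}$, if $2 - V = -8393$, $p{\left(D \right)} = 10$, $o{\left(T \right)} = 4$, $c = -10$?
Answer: $- \frac{22993}{27919} \approx -0.82356$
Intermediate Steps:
$q{\left(P \right)} = P \left(4 + P\right)$ ($q{\left(P \right)} = P \left(P + 4\right) = P \left(4 + P\right)$)
$Y{\left(C,Z \right)} = C + 2 Z$
$V = 8395$ ($V = 2 - -8393 = 2 + 8393 = 8395$)
$\frac{-46150 + Y{\left(p{\left(c \right)},q{\left(-11 \right)} \right)}}{V + 47443} = \frac{-46150 + \left(10 + 2 \left(- 11 \left(4 - 11\right)\right)\right)}{8395 + 47443} = \frac{-46150 + \left(10 + 2 \left(\left(-11\right) \left(-7\right)\right)\right)}{55838} = \left(-46150 + \left(10 + 2 \cdot 77\right)\right) \frac{1}{55838} = \left(-46150 + \left(10 + 154\right)\right) \frac{1}{55838} = \left(-46150 + 164\right) \frac{1}{55838} = \left(-45986\right) \frac{1}{55838} = - \frac{22993}{27919}$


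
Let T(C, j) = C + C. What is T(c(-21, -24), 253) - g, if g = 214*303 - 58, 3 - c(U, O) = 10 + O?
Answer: -64750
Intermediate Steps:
c(U, O) = -7 - O (c(U, O) = 3 - (10 + O) = 3 + (-10 - O) = -7 - O)
T(C, j) = 2*C
g = 64784 (g = 64842 - 58 = 64784)
T(c(-21, -24), 253) - g = 2*(-7 - 1*(-24)) - 1*64784 = 2*(-7 + 24) - 64784 = 2*17 - 64784 = 34 - 64784 = -64750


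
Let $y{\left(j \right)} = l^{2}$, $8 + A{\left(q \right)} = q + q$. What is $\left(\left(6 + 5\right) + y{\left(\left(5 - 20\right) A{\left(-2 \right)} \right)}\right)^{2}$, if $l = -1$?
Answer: $144$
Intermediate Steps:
$A{\left(q \right)} = -8 + 2 q$ ($A{\left(q \right)} = -8 + \left(q + q\right) = -8 + 2 q$)
$y{\left(j \right)} = 1$ ($y{\left(j \right)} = \left(-1\right)^{2} = 1$)
$\left(\left(6 + 5\right) + y{\left(\left(5 - 20\right) A{\left(-2 \right)} \right)}\right)^{2} = \left(\left(6 + 5\right) + 1\right)^{2} = \left(11 + 1\right)^{2} = 12^{2} = 144$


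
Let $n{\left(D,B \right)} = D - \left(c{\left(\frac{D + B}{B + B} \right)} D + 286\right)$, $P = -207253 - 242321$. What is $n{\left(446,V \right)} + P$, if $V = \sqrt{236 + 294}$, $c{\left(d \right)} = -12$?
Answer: $-444062$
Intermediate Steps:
$P = -449574$
$V = \sqrt{530} \approx 23.022$
$n{\left(D,B \right)} = -286 + 13 D$ ($n{\left(D,B \right)} = D - \left(- 12 D + 286\right) = D - \left(286 - 12 D\right) = D + \left(-286 + 12 D\right) = -286 + 13 D$)
$n{\left(446,V \right)} + P = \left(-286 + 13 \cdot 446\right) - 449574 = \left(-286 + 5798\right) - 449574 = 5512 - 449574 = -444062$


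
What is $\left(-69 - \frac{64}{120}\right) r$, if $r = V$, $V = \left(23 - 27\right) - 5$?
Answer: $\frac{3129}{5} \approx 625.8$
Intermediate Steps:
$V = -9$ ($V = -4 - 5 = -9$)
$r = -9$
$\left(-69 - \frac{64}{120}\right) r = \left(-69 - \frac{64}{120}\right) \left(-9\right) = \left(-69 - \frac{8}{15}\right) \left(-9\right) = \left(- \frac{1043}{15}\right) \left(-9\right) = \frac{3129}{5}$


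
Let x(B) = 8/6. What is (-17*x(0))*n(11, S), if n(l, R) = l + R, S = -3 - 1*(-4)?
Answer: -272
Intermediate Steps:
S = 1 (S = -3 + 4 = 1)
n(l, R) = R + l
x(B) = 4/3 (x(B) = 8*(⅙) = 4/3)
(-17*x(0))*n(11, S) = (-17*4/3)*(1 + 11) = -68/3*12 = -272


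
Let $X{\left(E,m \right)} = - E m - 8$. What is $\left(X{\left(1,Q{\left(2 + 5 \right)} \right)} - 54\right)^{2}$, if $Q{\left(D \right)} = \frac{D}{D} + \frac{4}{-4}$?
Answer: $3844$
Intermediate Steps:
$Q{\left(D \right)} = 0$ ($Q{\left(D \right)} = 1 + 4 \left(- \frac{1}{4}\right) = 1 - 1 = 0$)
$X{\left(E,m \right)} = -8 - E m$ ($X{\left(E,m \right)} = - E m - 8 = -8 - E m$)
$\left(X{\left(1,Q{\left(2 + 5 \right)} \right)} - 54\right)^{2} = \left(\left(-8 - 1 \cdot 0\right) - 54\right)^{2} = \left(\left(-8 + 0\right) - 54\right)^{2} = \left(-8 - 54\right)^{2} = \left(-62\right)^{2} = 3844$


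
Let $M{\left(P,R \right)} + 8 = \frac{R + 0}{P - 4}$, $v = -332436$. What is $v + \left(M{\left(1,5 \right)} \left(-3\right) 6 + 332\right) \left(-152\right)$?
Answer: $-409348$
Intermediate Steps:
$M{\left(P,R \right)} = -8 + \frac{R}{-4 + P}$ ($M{\left(P,R \right)} = -8 + \frac{R + 0}{P - 4} = -8 + \frac{R}{-4 + P}$)
$v + \left(M{\left(1,5 \right)} \left(-3\right) 6 + 332\right) \left(-152\right) = -332436 + \left(\frac{32 + 5 - 8}{-4 + 1} \left(-3\right) 6 + 332\right) \left(-152\right) = -332436 + \left(\frac{32 + 5 - 8}{-3} \left(-3\right) 6 + 332\right) \left(-152\right) = -332436 + \left(\left(- \frac{1}{3}\right) 29 \left(-3\right) 6 + 332\right) \left(-152\right) = -332436 + \left(\left(- \frac{29}{3}\right) \left(-3\right) 6 + 332\right) \left(-152\right) = -332436 + \left(29 \cdot 6 + 332\right) \left(-152\right) = -332436 + \left(174 + 332\right) \left(-152\right) = -332436 + 506 \left(-152\right) = -332436 - 76912 = -409348$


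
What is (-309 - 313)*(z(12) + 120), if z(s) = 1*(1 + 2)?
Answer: -76506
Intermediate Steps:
z(s) = 3 (z(s) = 1*3 = 3)
(-309 - 313)*(z(12) + 120) = (-309 - 313)*(3 + 120) = -622*123 = -76506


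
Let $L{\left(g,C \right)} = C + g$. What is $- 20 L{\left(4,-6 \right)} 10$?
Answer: $400$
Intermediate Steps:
$- 20 L{\left(4,-6 \right)} 10 = - 20 \left(-6 + 4\right) 10 = \left(-20\right) \left(-2\right) 10 = 40 \cdot 10 = 400$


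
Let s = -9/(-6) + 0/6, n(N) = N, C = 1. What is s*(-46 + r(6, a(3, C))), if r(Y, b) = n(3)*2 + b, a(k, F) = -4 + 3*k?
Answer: -105/2 ≈ -52.500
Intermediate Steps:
r(Y, b) = 6 + b (r(Y, b) = 3*2 + b = 6 + b)
s = 3/2 (s = -9*(-⅙) + 0*(⅙) = 3/2 + 0 = 3/2 ≈ 1.5000)
s*(-46 + r(6, a(3, C))) = 3*(-46 + (6 + (-4 + 3*3)))/2 = 3*(-46 + (6 + (-4 + 9)))/2 = 3*(-46 + (6 + 5))/2 = 3*(-46 + 11)/2 = (3/2)*(-35) = -105/2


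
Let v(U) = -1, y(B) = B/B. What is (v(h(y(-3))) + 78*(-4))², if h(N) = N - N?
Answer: 97969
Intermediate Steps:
y(B) = 1
h(N) = 0
(v(h(y(-3))) + 78*(-4))² = (-1 + 78*(-4))² = (-1 - 312)² = (-313)² = 97969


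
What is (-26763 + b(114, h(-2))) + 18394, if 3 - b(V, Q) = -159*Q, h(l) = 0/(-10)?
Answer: -8366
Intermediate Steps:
h(l) = 0 (h(l) = 0*(-⅒) = 0)
b(V, Q) = 3 + 159*Q (b(V, Q) = 3 - (-159)*Q = 3 + 159*Q)
(-26763 + b(114, h(-2))) + 18394 = (-26763 + (3 + 159*0)) + 18394 = (-26763 + (3 + 0)) + 18394 = (-26763 + 3) + 18394 = -26760 + 18394 = -8366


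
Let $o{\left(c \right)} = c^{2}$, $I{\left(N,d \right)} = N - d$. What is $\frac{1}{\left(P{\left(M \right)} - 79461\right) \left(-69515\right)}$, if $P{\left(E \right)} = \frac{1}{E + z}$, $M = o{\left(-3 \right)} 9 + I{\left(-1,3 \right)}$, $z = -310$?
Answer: $\frac{233}{1287029489210} \approx 1.8104 \cdot 10^{-10}$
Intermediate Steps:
$M = 77$ ($M = \left(-3\right)^{2} \cdot 9 - 4 = 9 \cdot 9 - 4 = 81 - 4 = 77$)
$P{\left(E \right)} = \frac{1}{-310 + E}$ ($P{\left(E \right)} = \frac{1}{E - 310} = \frac{1}{-310 + E}$)
$\frac{1}{\left(P{\left(M \right)} - 79461\right) \left(-69515\right)} = \frac{1}{\left(\frac{1}{-310 + 77} - 79461\right) \left(-69515\right)} = \frac{1}{\frac{1}{-233} - 79461} \left(- \frac{1}{69515}\right) = \frac{1}{- \frac{1}{233} - 79461} \left(- \frac{1}{69515}\right) = \frac{1}{- \frac{18514414}{233}} \left(- \frac{1}{69515}\right) = \left(- \frac{233}{18514414}\right) \left(- \frac{1}{69515}\right) = \frac{233}{1287029489210}$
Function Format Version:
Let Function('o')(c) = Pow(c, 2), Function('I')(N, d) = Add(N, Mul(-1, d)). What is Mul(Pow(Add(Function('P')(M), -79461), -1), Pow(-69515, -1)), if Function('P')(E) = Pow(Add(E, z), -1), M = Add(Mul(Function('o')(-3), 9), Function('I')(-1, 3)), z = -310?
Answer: Rational(233, 1287029489210) ≈ 1.8104e-10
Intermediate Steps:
M = 77 (M = Add(Mul(Pow(-3, 2), 9), Add(-1, Mul(-1, 3))) = Add(Mul(9, 9), Add(-1, -3)) = Add(81, -4) = 77)
Function('P')(E) = Pow(Add(-310, E), -1) (Function('P')(E) = Pow(Add(E, -310), -1) = Pow(Add(-310, E), -1))
Mul(Pow(Add(Function('P')(M), -79461), -1), Pow(-69515, -1)) = Mul(Pow(Add(Pow(Add(-310, 77), -1), -79461), -1), Pow(-69515, -1)) = Mul(Pow(Add(Pow(-233, -1), -79461), -1), Rational(-1, 69515)) = Mul(Pow(Add(Rational(-1, 233), -79461), -1), Rational(-1, 69515)) = Mul(Pow(Rational(-18514414, 233), -1), Rational(-1, 69515)) = Mul(Rational(-233, 18514414), Rational(-1, 69515)) = Rational(233, 1287029489210)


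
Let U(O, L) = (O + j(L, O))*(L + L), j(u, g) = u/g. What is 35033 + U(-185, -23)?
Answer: 8054397/185 ≈ 43537.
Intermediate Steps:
U(O, L) = 2*L*(O + L/O) (U(O, L) = (O + L/O)*(L + L) = (O + L/O)*(2*L) = 2*L*(O + L/O))
35033 + U(-185, -23) = 35033 + 2*(-23)*(-23 + (-185)**2)/(-185) = 35033 + 2*(-23)*(-1/185)*(-23 + 34225) = 35033 + 2*(-23)*(-1/185)*34202 = 35033 + 1573292/185 = 8054397/185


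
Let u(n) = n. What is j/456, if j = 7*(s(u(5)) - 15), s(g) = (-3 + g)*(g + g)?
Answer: 35/456 ≈ 0.076754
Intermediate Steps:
s(g) = 2*g*(-3 + g) (s(g) = (-3 + g)*(2*g) = 2*g*(-3 + g))
j = 35 (j = 7*(2*5*(-3 + 5) - 15) = 7*(2*5*2 - 15) = 7*(20 - 15) = 7*5 = 35)
j/456 = 35/456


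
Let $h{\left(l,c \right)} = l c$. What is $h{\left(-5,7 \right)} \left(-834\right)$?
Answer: $29190$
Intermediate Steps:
$h{\left(l,c \right)} = c l$
$h{\left(-5,7 \right)} \left(-834\right) = 7 \left(-5\right) \left(-834\right) = \left(-35\right) \left(-834\right) = 29190$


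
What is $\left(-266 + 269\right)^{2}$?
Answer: $9$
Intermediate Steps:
$\left(-266 + 269\right)^{2} = 3^{2} = 9$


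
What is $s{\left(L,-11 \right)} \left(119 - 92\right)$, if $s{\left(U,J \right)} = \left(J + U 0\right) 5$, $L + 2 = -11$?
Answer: $-1485$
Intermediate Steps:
$L = -13$ ($L = -2 - 11 = -13$)
$s{\left(U,J \right)} = 5 J$ ($s{\left(U,J \right)} = \left(J + 0\right) 5 = J 5 = 5 J$)
$s{\left(L,-11 \right)} \left(119 - 92\right) = 5 \left(-11\right) \left(119 - 92\right) = \left(-55\right) 27 = -1485$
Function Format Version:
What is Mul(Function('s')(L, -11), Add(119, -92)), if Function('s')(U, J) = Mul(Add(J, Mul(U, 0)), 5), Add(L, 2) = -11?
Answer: -1485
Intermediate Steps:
L = -13 (L = Add(-2, -11) = -13)
Function('s')(U, J) = Mul(5, J) (Function('s')(U, J) = Mul(Add(J, 0), 5) = Mul(J, 5) = Mul(5, J))
Mul(Function('s')(L, -11), Add(119, -92)) = Mul(Mul(5, -11), Add(119, -92)) = Mul(-55, 27) = -1485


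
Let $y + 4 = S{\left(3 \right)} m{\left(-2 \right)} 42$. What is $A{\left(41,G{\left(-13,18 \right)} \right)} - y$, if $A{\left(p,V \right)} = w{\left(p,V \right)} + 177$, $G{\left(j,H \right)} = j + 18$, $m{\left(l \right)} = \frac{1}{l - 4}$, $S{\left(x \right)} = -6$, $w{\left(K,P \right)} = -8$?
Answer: $131$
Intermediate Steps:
$m{\left(l \right)} = \frac{1}{-4 + l}$
$G{\left(j,H \right)} = 18 + j$
$y = 38$ ($y = -4 + - \frac{6}{-4 - 2} \cdot 42 = -4 + - \frac{6}{-6} \cdot 42 = -4 + \left(-6\right) \left(- \frac{1}{6}\right) 42 = -4 + 1 \cdot 42 = -4 + 42 = 38$)
$A{\left(p,V \right)} = 169$ ($A{\left(p,V \right)} = -8 + 177 = 169$)
$A{\left(41,G{\left(-13,18 \right)} \right)} - y = 169 - 38 = 131$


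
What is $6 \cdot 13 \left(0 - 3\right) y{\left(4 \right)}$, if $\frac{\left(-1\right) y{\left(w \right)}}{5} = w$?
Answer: $4680$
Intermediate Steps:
$y{\left(w \right)} = - 5 w$
$6 \cdot 13 \left(0 - 3\right) y{\left(4 \right)} = 6 \cdot 13 \left(0 - 3\right) \left(\left(-5\right) 4\right) = 6 \cdot 13 \left(-3\right) \left(-20\right) = 6 \left(-39\right) \left(-20\right) = \left(-234\right) \left(-20\right) = 4680$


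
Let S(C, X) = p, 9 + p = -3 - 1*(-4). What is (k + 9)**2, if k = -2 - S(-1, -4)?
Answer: 225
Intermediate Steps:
p = -8 (p = -9 + (-3 - 1*(-4)) = -9 + (-3 + 4) = -9 + 1 = -8)
S(C, X) = -8
k = 6 (k = -2 - 1*(-8) = -2 + 8 = 6)
(k + 9)**2 = (6 + 9)**2 = 15**2 = 225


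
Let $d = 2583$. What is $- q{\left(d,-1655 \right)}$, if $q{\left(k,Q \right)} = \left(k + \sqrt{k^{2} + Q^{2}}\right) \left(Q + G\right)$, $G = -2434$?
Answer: $10561887 + 4089 \sqrt{9410914} \approx 2.3106 \cdot 10^{7}$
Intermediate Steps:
$q{\left(k,Q \right)} = \left(-2434 + Q\right) \left(k + \sqrt{Q^{2} + k^{2}}\right)$ ($q{\left(k,Q \right)} = \left(k + \sqrt{k^{2} + Q^{2}}\right) \left(Q - 2434\right) = \left(k + \sqrt{Q^{2} + k^{2}}\right) \left(-2434 + Q\right) = \left(-2434 + Q\right) \left(k + \sqrt{Q^{2} + k^{2}}\right)$)
$- q{\left(d,-1655 \right)} = - (\left(-2434\right) 2583 - 2434 \sqrt{\left(-1655\right)^{2} + 2583^{2}} - 4274865 - 1655 \sqrt{\left(-1655\right)^{2} + 2583^{2}}) = - (-6287022 - 2434 \sqrt{2739025 + 6671889} - 4274865 - 1655 \sqrt{2739025 + 6671889}) = - (-6287022 - 2434 \sqrt{9410914} - 4274865 - 1655 \sqrt{9410914}) = - (-10561887 - 4089 \sqrt{9410914}) = 10561887 + 4089 \sqrt{9410914}$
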